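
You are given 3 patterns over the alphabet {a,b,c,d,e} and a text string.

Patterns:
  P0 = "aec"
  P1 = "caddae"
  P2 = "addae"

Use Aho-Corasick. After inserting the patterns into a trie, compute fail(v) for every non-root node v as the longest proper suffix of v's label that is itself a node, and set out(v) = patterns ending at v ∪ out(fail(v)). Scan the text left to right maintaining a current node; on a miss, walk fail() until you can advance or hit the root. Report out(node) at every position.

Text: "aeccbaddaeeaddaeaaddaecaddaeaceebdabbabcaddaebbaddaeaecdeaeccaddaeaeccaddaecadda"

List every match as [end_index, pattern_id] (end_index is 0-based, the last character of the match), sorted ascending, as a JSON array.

Build:
Trie (insert patterns):
  0='ε' goto a→1 c→4
  1='a' goto d→10 e→2
  2='ae' goto c→3
  3='aec' goto ·  ←P0
  4='c' goto a→5
  5='ca' goto d→6
  6='cad' goto d→7
  7='cadd' goto a→8
  8='cadda' goto e→9
  9='caddae' goto ·  ←P1
  10='ad' goto d→11
  11='add' goto a→12
  12='adda' goto e→13
  13='addae' goto ·  ←P2

BFS fail/out derivation:
  n1('a'): parent n0 fail=0; on 'a' 0 → fail=0;  out ∅∪∅=∅
  n4('c'): parent n0 fail=0; on 'c' 0 → fail=0;  out ∅∪∅=∅
  n2('ae'): parent n1 fail=0; on 'e' 0 → fail=0;  out ∅∪∅=∅
  n5('ca'): parent n4 fail=0; on 'a' 0 → fail=1;  out ∅∪∅=∅
  n10('ad'): parent n1 fail=0; on 'd' 0 → fail=0;  out ∅∪∅=∅
  n3('aec'): parent n2 fail=0; on 'c' 0 → fail=4;  out {0}∪∅={0}
  n6('cad'): parent n5 fail=1; on 'd' 1 → fail=10;  out ∅∪∅=∅
  n11('add'): parent n10 fail=0; on 'd' 0 → fail=0;  out ∅∪∅=∅
  n7('cadd'): parent n6 fail=10; on 'd' 10 → fail=11;  out ∅∪∅=∅
  n12('adda'): parent n11 fail=0; on 'a' 0 → fail=1;  out ∅∪∅=∅
  n8('cadda'): parent n7 fail=11; on 'a' 11 → fail=12;  out ∅∪∅=∅
  n13('addae'): parent n12 fail=1; on 'e' 1 → fail=2;  out {2}∪∅={2}
  n9('caddae'): parent n8 fail=12; on 'e' 12 → fail=13;  out {1}∪{2}={1,2}

Run:
[0] read 'a'  n0⇒n1
[1] read 'e'  n1⇒n2
[2] read 'c'  n2⇒n3  → match P0@[0:2]
[3] read 'c'  n3⇒n4 (via fail)
[4] read 'b'  n4⇒n0 (via fail)
[5] read 'a'  n0⇒n1
[6] read 'd'  n1⇒n10
[7] read 'd'  n10⇒n11
[8] read 'a'  n11⇒n12
[9] read 'e'  n12⇒n13  → match P2@[5:9]
[10] read 'e'  n13⇒n0 (via fail)
[11] read 'a'  n0⇒n1
[12] read 'd'  n1⇒n10
[13] read 'd'  n10⇒n11
[14] read 'a'  n11⇒n12
[15] read 'e'  n12⇒n13  → match P2@[11:15]
[16] read 'a'  n13⇒n1 (via fail)
[17] read 'a'  n1⇒n1 (via fail)
[18] read 'd'  n1⇒n10
[19] read 'd'  n10⇒n11
[20] read 'a'  n11⇒n12
[21] read 'e'  n12⇒n13  → match P2@[17:21]
[22] read 'c'  n13⇒n3 (via fail)  → match P0@[20:22]
[23] read 'a'  n3⇒n5 (via fail)
[24] read 'd'  n5⇒n6
[25] read 'd'  n6⇒n7
[26] read 'a'  n7⇒n8
[27] read 'e'  n8⇒n9  → match P1@[22:27],P2@[23:27]
[28] read 'a'  n9⇒n1 (via fail)
[29] read 'c'  n1⇒n4 (via fail)
[30] read 'e'  n4⇒n0 (via fail)
[31] read 'e'  n0⇒n0
[32] read 'b'  n0⇒n0
[33] read 'd'  n0⇒n0
[34] read 'a'  n0⇒n1
[35] read 'b'  n1⇒n0 (via fail)
[36] read 'b'  n0⇒n0
[37] read 'a'  n0⇒n1
[38] read 'b'  n1⇒n0 (via fail)
[39] read 'c'  n0⇒n4
[40] read 'a'  n4⇒n5
[41] read 'd'  n5⇒n6
[42] read 'd'  n6⇒n7
[43] read 'a'  n7⇒n8
[44] read 'e'  n8⇒n9  → match P1@[39:44],P2@[40:44]
[45] read 'b'  n9⇒n0 (via fail)
[46] read 'b'  n0⇒n0
[47] read 'a'  n0⇒n1
[48] read 'd'  n1⇒n10
[49] read 'd'  n10⇒n11
[50] read 'a'  n11⇒n12
[51] read 'e'  n12⇒n13  → match P2@[47:51]
[52] read 'a'  n13⇒n1 (via fail)
[53] read 'e'  n1⇒n2
[54] read 'c'  n2⇒n3  → match P0@[52:54]
[55] read 'd'  n3⇒n0 (via fail)
[56] read 'e'  n0⇒n0
[57] read 'a'  n0⇒n1
[58] read 'e'  n1⇒n2
[59] read 'c'  n2⇒n3  → match P0@[57:59]
[60] read 'c'  n3⇒n4 (via fail)
[61] read 'a'  n4⇒n5
[62] read 'd'  n5⇒n6
[63] read 'd'  n6⇒n7
[64] read 'a'  n7⇒n8
[65] read 'e'  n8⇒n9  → match P1@[60:65],P2@[61:65]
[66] read 'a'  n9⇒n1 (via fail)
[67] read 'e'  n1⇒n2
[68] read 'c'  n2⇒n3  → match P0@[66:68]
[69] read 'c'  n3⇒n4 (via fail)
[70] read 'a'  n4⇒n5
[71] read 'd'  n5⇒n6
[72] read 'd'  n6⇒n7
[73] read 'a'  n7⇒n8
[74] read 'e'  n8⇒n9  → match P1@[69:74],P2@[70:74]
[75] read 'c'  n9⇒n3 (via fail)  → match P0@[73:75]
[76] read 'a'  n3⇒n5 (via fail)
[77] read 'd'  n5⇒n6
[78] read 'd'  n6⇒n7
[79] read 'a'  n7⇒n8

Result: [[2,0],[9,2],[15,2],[21,2],[22,0],[27,1],[27,2],[44,1],[44,2],[51,2],[54,0],[59,0],[65,1],[65,2],[68,0],[74,1],[74,2],[75,0]]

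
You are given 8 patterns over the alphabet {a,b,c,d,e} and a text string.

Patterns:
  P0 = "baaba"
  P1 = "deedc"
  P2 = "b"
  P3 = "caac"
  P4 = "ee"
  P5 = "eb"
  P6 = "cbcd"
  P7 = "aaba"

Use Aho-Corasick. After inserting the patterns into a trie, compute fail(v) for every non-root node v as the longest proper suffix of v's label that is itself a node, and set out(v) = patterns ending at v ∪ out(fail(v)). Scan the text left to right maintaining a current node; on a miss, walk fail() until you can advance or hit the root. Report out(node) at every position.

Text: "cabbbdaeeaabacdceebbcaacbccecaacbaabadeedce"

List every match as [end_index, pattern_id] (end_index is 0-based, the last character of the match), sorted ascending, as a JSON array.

Build:
Trie nodes:
  n0 'ε': a→21 b→1 c→11 d→6 e→15
  n1 'b': a→2  ←P2
  n2 'ba': a→3
  n3 'baa': b→4
  n4 'baab': a→5
  n5 'baaba': ·  ←P0
  n6 'd': e→7
  n7 'de': e→8
  n8 'dee': d→9
  n9 'deed': c→10
  n10 'deedc': ·  ←P1
  n11 'c': a→12 b→18
  n12 'ca': a→13
  n13 'caa': c→14
  n14 'caac': ·  ←P3
  n15 'e': b→17 e→16
  n16 'ee': ·  ←P4
  n17 'eb': ·  ←P5
  n18 'cb': c→19
  n19 'cbc': d→20
  n20 'cbcd': ·  ←P6
  n21 'a': a→22
  n22 'aa': b→23
  n23 'aab': a→24
  n24 'aaba': ·  ←P7

Failure links (BFS by depth):
  fail(1) 'b': from fail(0)=0 chase 'b': 0 ⇒ 0;  out={2}∪out(0)={2}
  fail(6) 'd': from fail(0)=0 chase 'd': 0 ⇒ 0;  out=∅∪out(0)=∅
  fail(11) 'c': from fail(0)=0 chase 'c': 0 ⇒ 0;  out=∅∪out(0)=∅
  fail(15) 'e': from fail(0)=0 chase 'e': 0 ⇒ 0;  out=∅∪out(0)=∅
  fail(21) 'a': from fail(0)=0 chase 'a': 0 ⇒ 0;  out=∅∪out(0)=∅
  fail(2) 'ba': from fail(1)=0 chase 'a': 0 ⇒ 21;  out=∅∪out(21)=∅
  fail(7) 'de': from fail(6)=0 chase 'e': 0 ⇒ 15;  out=∅∪out(15)=∅
  fail(12) 'ca': from fail(11)=0 chase 'a': 0 ⇒ 21;  out=∅∪out(21)=∅
  fail(16) 'ee': from fail(15)=0 chase 'e': 0 ⇒ 15;  out={4}∪out(15)={4}
  fail(17) 'eb': from fail(15)=0 chase 'b': 0 ⇒ 1;  out={5}∪out(1)={2,5}
  fail(18) 'cb': from fail(11)=0 chase 'b': 0 ⇒ 1;  out=∅∪out(1)={2}
  fail(22) 'aa': from fail(21)=0 chase 'a': 0 ⇒ 21;  out=∅∪out(21)=∅
  fail(3) 'baa': from fail(2)=21 chase 'a': 21 ⇒ 22;  out=∅∪out(22)=∅
  fail(8) 'dee': from fail(7)=15 chase 'e': 15 ⇒ 16;  out=∅∪out(16)={4}
  fail(13) 'caa': from fail(12)=21 chase 'a': 21 ⇒ 22;  out=∅∪out(22)=∅
  fail(19) 'cbc': from fail(18)=1 chase 'c': 1→0 ⇒ 11;  out=∅∪out(11)=∅
  fail(23) 'aab': from fail(22)=21 chase 'b': 21→0 ⇒ 1;  out=∅∪out(1)={2}
  fail(4) 'baab': from fail(3)=22 chase 'b': 22 ⇒ 23;  out=∅∪out(23)={2}
  fail(9) 'deed': from fail(8)=16 chase 'd': 16→15→0 ⇒ 6;  out=∅∪out(6)=∅
  fail(14) 'caac': from fail(13)=22 chase 'c': 22→21→0 ⇒ 11;  out={3}∪out(11)={3}
  fail(20) 'cbcd': from fail(19)=11 chase 'd': 11→0 ⇒ 6;  out={6}∪out(6)={6}
  fail(24) 'aaba': from fail(23)=1 chase 'a': 1 ⇒ 2;  out={7}∪out(2)={7}
  fail(5) 'baaba': from fail(4)=23 chase 'a': 23 ⇒ 24;  out={0}∪out(24)={0,7}
  fail(10) 'deedc': from fail(9)=6 chase 'c': 6→0 ⇒ 11;  out={1}∪out(11)={1}

Scan:
pos 0 'c': at 11
pos 1 'a': at 12
pos 2 'b': at 1 (fail-walked)  ** P2@[2:2]
pos 3 'b': at 1 (fail-walked)  ** P2@[3:3]
pos 4 'b': at 1 (fail-walked)  ** P2@[4:4]
pos 5 'd': at 6 (fail-walked)
pos 6 'a': at 21 (fail-walked)
pos 7 'e': at 15 (fail-walked)
pos 8 'e': at 16  ** P4@[7:8]
pos 9 'a': at 21 (fail-walked)
pos 10 'a': at 22
pos 11 'b': at 23  ** P2@[11:11]
pos 12 'a': at 24  ** P7@[9:12]
pos 13 'c': at 11 (fail-walked)
pos 14 'd': at 6 (fail-walked)
pos 15 'c': at 11 (fail-walked)
pos 16 'e': at 15 (fail-walked)
pos 17 'e': at 16  ** P4@[16:17]
pos 18 'b': at 17 (fail-walked)  ** P2@[18:18],P5@[17:18]
pos 19 'b': at 1 (fail-walked)  ** P2@[19:19]
pos 20 'c': at 11 (fail-walked)
pos 21 'a': at 12
pos 22 'a': at 13
pos 23 'c': at 14  ** P3@[20:23]
pos 24 'b': at 18 (fail-walked)  ** P2@[24:24]
pos 25 'c': at 19
pos 26 'c': at 11 (fail-walked)
pos 27 'e': at 15 (fail-walked)
pos 28 'c': at 11 (fail-walked)
pos 29 'a': at 12
pos 30 'a': at 13
pos 31 'c': at 14  ** P3@[28:31]
pos 32 'b': at 18 (fail-walked)  ** P2@[32:32]
pos 33 'a': at 2 (fail-walked)
pos 34 'a': at 3
pos 35 'b': at 4  ** P2@[35:35]
pos 36 'a': at 5  ** P0@[32:36],P7@[33:36]
pos 37 'd': at 6 (fail-walked)
pos 38 'e': at 7
pos 39 'e': at 8  ** P4@[38:39]
pos 40 'd': at 9
pos 41 'c': at 10  ** P1@[37:41]
pos 42 'e': at 15 (fail-walked)

All matches (sorted): [[2,2],[3,2],[4,2],[8,4],[11,2],[12,7],[17,4],[18,2],[18,5],[19,2],[23,3],[24,2],[31,3],[32,2],[35,2],[36,0],[36,7],[39,4],[41,1]]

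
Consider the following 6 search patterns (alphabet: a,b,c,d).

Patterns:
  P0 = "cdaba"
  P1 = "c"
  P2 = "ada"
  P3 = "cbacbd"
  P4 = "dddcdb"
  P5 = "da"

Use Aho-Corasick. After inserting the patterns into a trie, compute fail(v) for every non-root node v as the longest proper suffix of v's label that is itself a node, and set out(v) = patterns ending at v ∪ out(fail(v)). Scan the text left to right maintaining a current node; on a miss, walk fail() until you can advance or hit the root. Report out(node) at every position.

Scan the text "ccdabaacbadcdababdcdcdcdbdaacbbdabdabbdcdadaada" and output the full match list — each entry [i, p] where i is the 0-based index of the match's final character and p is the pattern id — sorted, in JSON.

Build:
Trie nodes:
  n0 'ε': a→6 c→1 d→14
  n1 'c': b→9 d→2  [P1 ends]
  n2 'cd': a→3
  n3 'cda': b→4
  n4 'cdab': a→5
  n5 'cdaba': ·  [P0 ends]
  n6 'a': d→7
  n7 'ad': a→8
  n8 'ada': ·  [P2 ends]
  n9 'cb': a→10
  n10 'cba': c→11
  n11 'cbac': b→12
  n12 'cbacb': d→13
  n13 'cbacbd': ·  [P3 ends]
  n14 'd': a→20 d→15
  n15 'dd': d→16
  n16 'ddd': c→17
  n17 'dddc': d→18
  n18 'dddcd': b→19
  n19 'dddcdb': ·  [P4 ends]
  n20 'da': ·  [P5 ends]

Failure links (BFS by depth):
  n1('c'): parent n0 fail=0; on 'c' 0 → fail=0;  out {1}∪∅={1}
  n6('a'): parent n0 fail=0; on 'a' 0 → fail=0;  out ∅∪∅=∅
  n14('d'): parent n0 fail=0; on 'd' 0 → fail=0;  out ∅∪∅=∅
  n2('cd'): parent n1 fail=0; on 'd' 0 → fail=14;  out ∅∪∅=∅
  n7('ad'): parent n6 fail=0; on 'd' 0 → fail=14;  out ∅∪∅=∅
  n9('cb'): parent n1 fail=0; on 'b' 0 → fail=0;  out ∅∪∅=∅
  n15('dd'): parent n14 fail=0; on 'd' 0 → fail=14;  out ∅∪∅=∅
  n20('da'): parent n14 fail=0; on 'a' 0 → fail=6;  out {5}∪∅={5}
  n3('cda'): parent n2 fail=14; on 'a' 14 → fail=20;  out ∅∪{5}={5}
  n8('ada'): parent n7 fail=14; on 'a' 14 → fail=20;  out {2}∪{5}={2,5}
  n10('cba'): parent n9 fail=0; on 'a' 0 → fail=6;  out ∅∪∅=∅
  n16('ddd'): parent n15 fail=14; on 'd' 14 → fail=15;  out ∅∪∅=∅
  n4('cdab'): parent n3 fail=20; on 'b' 20→6→0 → fail=0;  out ∅∪∅=∅
  n11('cbac'): parent n10 fail=6; on 'c' 6→0 → fail=1;  out ∅∪{1}={1}
  n17('dddc'): parent n16 fail=15; on 'c' 15→14→0 → fail=1;  out ∅∪{1}={1}
  n5('cdaba'): parent n4 fail=0; on 'a' 0 → fail=6;  out {0}∪∅={0}
  n12('cbacb'): parent n11 fail=1; on 'b' 1 → fail=9;  out ∅∪∅=∅
  n18('dddcd'): parent n17 fail=1; on 'd' 1 → fail=2;  out ∅∪∅=∅
  n13('cbacbd'): parent n12 fail=9; on 'd' 9→0 → fail=14;  out {3}∪∅={3}
  n19('dddcdb'): parent n18 fail=2; on 'b' 2→14→0 → fail=0;  out {4}∪∅={4}

Run:
i=0 'c': node 0→1  → match P1@[0:0]
i=1 'c': node 1→1 (via fail)  → match P1@[1:1]
i=2 'd': node 1→2
i=3 'a': node 2→3  → match P5@[2:3]
i=4 'b': node 3→4
i=5 'a': node 4→5  → match P0@[1:5]
i=6 'a': node 5→6 (via fail)
i=7 'c': node 6→1 (via fail)  → match P1@[7:7]
i=8 'b': node 1→9
i=9 'a': node 9→10
i=10 'd': node 10→7 (via fail)
i=11 'c': node 7→1 (via fail)  → match P1@[11:11]
i=12 'd': node 1→2
i=13 'a': node 2→3  → match P5@[12:13]
i=14 'b': node 3→4
i=15 'a': node 4→5  → match P0@[11:15]
i=16 'b': node 5→0 (via fail)
i=17 'd': node 0→14
i=18 'c': node 14→1 (via fail)  → match P1@[18:18]
i=19 'd': node 1→2
i=20 'c': node 2→1 (via fail)  → match P1@[20:20]
i=21 'd': node 1→2
i=22 'c': node 2→1 (via fail)  → match P1@[22:22]
i=23 'd': node 1→2
i=24 'b': node 2→0 (via fail)
i=25 'd': node 0→14
i=26 'a': node 14→20  → match P5@[25:26]
i=27 'a': node 20→6 (via fail)
i=28 'c': node 6→1 (via fail)  → match P1@[28:28]
i=29 'b': node 1→9
i=30 'b': node 9→0 (via fail)
i=31 'd': node 0→14
i=32 'a': node 14→20  → match P5@[31:32]
i=33 'b': node 20→0 (via fail)
i=34 'd': node 0→14
i=35 'a': node 14→20  → match P5@[34:35]
i=36 'b': node 20→0 (via fail)
i=37 'b': node 0→0
i=38 'd': node 0→14
i=39 'c': node 14→1 (via fail)  → match P1@[39:39]
i=40 'd': node 1→2
i=41 'a': node 2→3  → match P5@[40:41]
i=42 'd': node 3→7 (via fail)
i=43 'a': node 7→8  → match P2@[41:43],P5@[42:43]
i=44 'a': node 8→6 (via fail)
i=45 'd': node 6→7
i=46 'a': node 7→8  → match P2@[44:46],P5@[45:46]

Matches: [[0,1],[1,1],[3,5],[5,0],[7,1],[11,1],[13,5],[15,0],[18,1],[20,1],[22,1],[26,5],[28,1],[32,5],[35,5],[39,1],[41,5],[43,2],[43,5],[46,2],[46,5]]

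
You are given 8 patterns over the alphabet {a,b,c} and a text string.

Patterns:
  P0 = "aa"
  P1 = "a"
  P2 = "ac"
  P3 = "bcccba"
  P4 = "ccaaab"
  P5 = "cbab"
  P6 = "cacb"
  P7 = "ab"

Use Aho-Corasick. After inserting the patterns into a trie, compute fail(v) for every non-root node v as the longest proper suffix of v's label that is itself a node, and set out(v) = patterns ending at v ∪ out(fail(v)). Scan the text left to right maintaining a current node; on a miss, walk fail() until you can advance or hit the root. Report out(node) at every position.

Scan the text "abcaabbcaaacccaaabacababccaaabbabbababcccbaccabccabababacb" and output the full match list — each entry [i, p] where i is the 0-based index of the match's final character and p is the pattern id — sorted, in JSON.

Build:
Trie nodes:
  0='ε' goto a→1 b→4 c→10
  1='a' goto a→2 b→22 c→3  [P1 ends]
  2='aa' goto ·  [P0 ends]
  3='ac' goto ·  [P2 ends]
  4='b' goto c→5
  5='bc' goto c→6
  6='bcc' goto c→7
  7='bccc' goto b→8
  8='bcccb' goto a→9
  9='bcccba' goto ·  [P3 ends]
  10='c' goto a→19 b→16 c→11
  11='cc' goto a→12
  12='cca' goto a→13
  13='ccaa' goto a→14
  14='ccaaa' goto b→15
  15='ccaaab' goto ·  [P4 ends]
  16='cb' goto a→17
  17='cba' goto b→18
  18='cbab' goto ·  [P5 ends]
  19='ca' goto c→20
  20='cac' goto b→21
  21='cacb' goto ·  [P6 ends]
  22='ab' goto ·  [P7 ends]

BFS fail/out derivation:
  fail(1) 'a': from fail(0)=0 chase 'a': 0 ⇒ 0;  out={1}∪out(0)={1}
  fail(4) 'b': from fail(0)=0 chase 'b': 0 ⇒ 0;  out=∅∪out(0)=∅
  fail(10) 'c': from fail(0)=0 chase 'c': 0 ⇒ 0;  out=∅∪out(0)=∅
  fail(2) 'aa': from fail(1)=0 chase 'a': 0 ⇒ 1;  out={0}∪out(1)={0,1}
  fail(3) 'ac': from fail(1)=0 chase 'c': 0 ⇒ 10;  out={2}∪out(10)={2}
  fail(5) 'bc': from fail(4)=0 chase 'c': 0 ⇒ 10;  out=∅∪out(10)=∅
  fail(11) 'cc': from fail(10)=0 chase 'c': 0 ⇒ 10;  out=∅∪out(10)=∅
  fail(16) 'cb': from fail(10)=0 chase 'b': 0 ⇒ 4;  out=∅∪out(4)=∅
  fail(19) 'ca': from fail(10)=0 chase 'a': 0 ⇒ 1;  out=∅∪out(1)={1}
  fail(22) 'ab': from fail(1)=0 chase 'b': 0 ⇒ 4;  out={7}∪out(4)={7}
  fail(6) 'bcc': from fail(5)=10 chase 'c': 10 ⇒ 11;  out=∅∪out(11)=∅
  fail(12) 'cca': from fail(11)=10 chase 'a': 10 ⇒ 19;  out=∅∪out(19)={1}
  fail(17) 'cba': from fail(16)=4 chase 'a': 4→0 ⇒ 1;  out=∅∪out(1)={1}
  fail(20) 'cac': from fail(19)=1 chase 'c': 1 ⇒ 3;  out=∅∪out(3)={2}
  fail(7) 'bccc': from fail(6)=11 chase 'c': 11→10 ⇒ 11;  out=∅∪out(11)=∅
  fail(13) 'ccaa': from fail(12)=19 chase 'a': 19→1 ⇒ 2;  out=∅∪out(2)={0,1}
  fail(18) 'cbab': from fail(17)=1 chase 'b': 1 ⇒ 22;  out={5}∪out(22)={5,7}
  fail(21) 'cacb': from fail(20)=3 chase 'b': 3→10 ⇒ 16;  out={6}∪out(16)={6}
  fail(8) 'bcccb': from fail(7)=11 chase 'b': 11→10 ⇒ 16;  out=∅∪out(16)=∅
  fail(14) 'ccaaa': from fail(13)=2 chase 'a': 2→1 ⇒ 2;  out=∅∪out(2)={0,1}
  fail(9) 'bcccba': from fail(8)=16 chase 'a': 16 ⇒ 17;  out={3}∪out(17)={1,3}
  fail(15) 'ccaaab': from fail(14)=2 chase 'b': 2→1 ⇒ 22;  out={4}∪out(22)={4,7}

Run:
i=0 'a': node 0→1  ** P1@[0:0]
i=1 'b': node 1→22  ** P7@[0:1]
i=2 'c': node 22→5 (via fail)
i=3 'a': node 5→19 (via fail)  ** P1@[3:3]
i=4 'a': node 19→2 (via fail)  ** P0@[3:4],P1@[4:4]
i=5 'b': node 2→22 (via fail)  ** P7@[4:5]
i=6 'b': node 22→4 (via fail)
i=7 'c': node 4→5
i=8 'a': node 5→19 (via fail)  ** P1@[8:8]
i=9 'a': node 19→2 (via fail)  ** P0@[8:9],P1@[9:9]
i=10 'a': node 2→2 (via fail)  ** P0@[9:10],P1@[10:10]
i=11 'c': node 2→3 (via fail)  ** P2@[10:11]
i=12 'c': node 3→11 (via fail)
i=13 'c': node 11→11 (via fail)
i=14 'a': node 11→12  ** P1@[14:14]
i=15 'a': node 12→13  ** P0@[14:15],P1@[15:15]
i=16 'a': node 13→14  ** P0@[15:16],P1@[16:16]
i=17 'b': node 14→15  ** P4@[12:17],P7@[16:17]
i=18 'a': node 15→1 (via fail)  ** P1@[18:18]
i=19 'c': node 1→3  ** P2@[18:19]
i=20 'a': node 3→19 (via fail)  ** P1@[20:20]
i=21 'b': node 19→22 (via fail)  ** P7@[20:21]
i=22 'a': node 22→1 (via fail)  ** P1@[22:22]
i=23 'b': node 1→22  ** P7@[22:23]
i=24 'c': node 22→5 (via fail)
i=25 'c': node 5→6
i=26 'a': node 6→12 (via fail)  ** P1@[26:26]
i=27 'a': node 12→13  ** P0@[26:27],P1@[27:27]
i=28 'a': node 13→14  ** P0@[27:28],P1@[28:28]
i=29 'b': node 14→15  ** P4@[24:29],P7@[28:29]
i=30 'b': node 15→4 (via fail)
i=31 'a': node 4→1 (via fail)  ** P1@[31:31]
i=32 'b': node 1→22  ** P7@[31:32]
i=33 'b': node 22→4 (via fail)
i=34 'a': node 4→1 (via fail)  ** P1@[34:34]
i=35 'b': node 1→22  ** P7@[34:35]
i=36 'a': node 22→1 (via fail)  ** P1@[36:36]
i=37 'b': node 1→22  ** P7@[36:37]
i=38 'c': node 22→5 (via fail)
i=39 'c': node 5→6
i=40 'c': node 6→7
i=41 'b': node 7→8
i=42 'a': node 8→9  ** P1@[42:42],P3@[37:42]
i=43 'c': node 9→3 (via fail)  ** P2@[42:43]
i=44 'c': node 3→11 (via fail)
i=45 'a': node 11→12  ** P1@[45:45]
i=46 'b': node 12→22 (via fail)  ** P7@[45:46]
i=47 'c': node 22→5 (via fail)
i=48 'c': node 5→6
i=49 'a': node 6→12 (via fail)  ** P1@[49:49]
i=50 'b': node 12→22 (via fail)  ** P7@[49:50]
i=51 'a': node 22→1 (via fail)  ** P1@[51:51]
i=52 'b': node 1→22  ** P7@[51:52]
i=53 'a': node 22→1 (via fail)  ** P1@[53:53]
i=54 'b': node 1→22  ** P7@[53:54]
i=55 'a': node 22→1 (via fail)  ** P1@[55:55]
i=56 'c': node 1→3  ** P2@[55:56]
i=57 'b': node 3→16 (via fail)

All matches (sorted): [[0,1],[1,7],[3,1],[4,0],[4,1],[5,7],[8,1],[9,0],[9,1],[10,0],[10,1],[11,2],[14,1],[15,0],[15,1],[16,0],[16,1],[17,4],[17,7],[18,1],[19,2],[20,1],[21,7],[22,1],[23,7],[26,1],[27,0],[27,1],[28,0],[28,1],[29,4],[29,7],[31,1],[32,7],[34,1],[35,7],[36,1],[37,7],[42,1],[42,3],[43,2],[45,1],[46,7],[49,1],[50,7],[51,1],[52,7],[53,1],[54,7],[55,1],[56,2]]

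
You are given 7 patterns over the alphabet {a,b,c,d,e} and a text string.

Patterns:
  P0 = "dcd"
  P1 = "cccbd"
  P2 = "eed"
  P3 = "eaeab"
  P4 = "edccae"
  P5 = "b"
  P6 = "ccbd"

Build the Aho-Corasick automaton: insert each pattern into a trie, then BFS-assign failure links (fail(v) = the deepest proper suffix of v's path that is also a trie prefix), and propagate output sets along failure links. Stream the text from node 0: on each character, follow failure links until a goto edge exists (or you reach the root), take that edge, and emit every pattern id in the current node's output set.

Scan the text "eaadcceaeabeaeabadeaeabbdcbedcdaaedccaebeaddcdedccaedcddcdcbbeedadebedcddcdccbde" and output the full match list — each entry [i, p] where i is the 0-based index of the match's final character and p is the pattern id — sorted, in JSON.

Build automaton:
Trie nodes:
  0='ε' goto b→21 c→4 d→1 e→9
  1='d' goto c→2
  2='dc' goto d→3
  3='dcd' goto ·  ←P0
  4='c' goto c→5
  5='cc' goto b→22 c→6
  6='ccc' goto b→7
  7='cccb' goto d→8
  8='cccbd' goto ·  ←P1
  9='e' goto a→12 d→16 e→10
  10='ee' goto d→11
  11='eed' goto ·  ←P2
  12='ea' goto e→13
  13='eae' goto a→14
  14='eaea' goto b→15
  15='eaeab' goto ·  ←P3
  16='ed' goto c→17
  17='edc' goto c→18
  18='edcc' goto a→19
  19='edcca' goto e→20
  20='edccae' goto ·  ←P4
  21='b' goto ·  ←P5
  22='ccb' goto d→23
  23='ccbd' goto ·  ←P6

BFS fail/out derivation:
  n1('d'): parent n0 fail=0; on 'd' 0 → fail=0;  out ∅∪∅=∅
  n4('c'): parent n0 fail=0; on 'c' 0 → fail=0;  out ∅∪∅=∅
  n9('e'): parent n0 fail=0; on 'e' 0 → fail=0;  out ∅∪∅=∅
  n21('b'): parent n0 fail=0; on 'b' 0 → fail=0;  out {5}∪∅={5}
  n2('dc'): parent n1 fail=0; on 'c' 0 → fail=4;  out ∅∪∅=∅
  n5('cc'): parent n4 fail=0; on 'c' 0 → fail=4;  out ∅∪∅=∅
  n10('ee'): parent n9 fail=0; on 'e' 0 → fail=9;  out ∅∪∅=∅
  n12('ea'): parent n9 fail=0; on 'a' 0 → fail=0;  out ∅∪∅=∅
  n16('ed'): parent n9 fail=0; on 'd' 0 → fail=1;  out ∅∪∅=∅
  n3('dcd'): parent n2 fail=4; on 'd' 4→0 → fail=1;  out {0}∪∅={0}
  n6('ccc'): parent n5 fail=4; on 'c' 4 → fail=5;  out ∅∪∅=∅
  n11('eed'): parent n10 fail=9; on 'd' 9 → fail=16;  out {2}∪∅={2}
  n13('eae'): parent n12 fail=0; on 'e' 0 → fail=9;  out ∅∪∅=∅
  n17('edc'): parent n16 fail=1; on 'c' 1 → fail=2;  out ∅∪∅=∅
  n22('ccb'): parent n5 fail=4; on 'b' 4→0 → fail=21;  out ∅∪{5}={5}
  n7('cccb'): parent n6 fail=5; on 'b' 5 → fail=22;  out ∅∪{5}={5}
  n14('eaea'): parent n13 fail=9; on 'a' 9 → fail=12;  out ∅∪∅=∅
  n18('edcc'): parent n17 fail=2; on 'c' 2→4 → fail=5;  out ∅∪∅=∅
  n23('ccbd'): parent n22 fail=21; on 'd' 21→0 → fail=1;  out {6}∪∅={6}
  n8('cccbd'): parent n7 fail=22; on 'd' 22 → fail=23;  out {1}∪{6}={1,6}
  n15('eaeab'): parent n14 fail=12; on 'b' 12→0 → fail=21;  out {3}∪{5}={3,5}
  n19('edcca'): parent n18 fail=5; on 'a' 5→4→0 → fail=0;  out ∅∪∅=∅
  n20('edccae'): parent n19 fail=0; on 'e' 0 → fail=9;  out {4}∪∅={4}

Run:
pos 0 'e': at 9
pos 1 'a': at 12
pos 2 'a': at 0 (via fail)
pos 3 'd': at 1
pos 4 'c': at 2
pos 5 'c': at 5 (via fail)
pos 6 'e': at 9 (via fail)
pos 7 'a': at 12
pos 8 'e': at 13
pos 9 'a': at 14
pos 10 'b': at 15  → match P3@[6:10],P5@[10:10]
pos 11 'e': at 9 (via fail)
pos 12 'a': at 12
pos 13 'e': at 13
pos 14 'a': at 14
pos 15 'b': at 15  → match P3@[11:15],P5@[15:15]
pos 16 'a': at 0 (via fail)
pos 17 'd': at 1
pos 18 'e': at 9 (via fail)
pos 19 'a': at 12
pos 20 'e': at 13
pos 21 'a': at 14
pos 22 'b': at 15  → match P3@[18:22],P5@[22:22]
pos 23 'b': at 21 (via fail)  → match P5@[23:23]
pos 24 'd': at 1 (via fail)
pos 25 'c': at 2
pos 26 'b': at 21 (via fail)  → match P5@[26:26]
pos 27 'e': at 9 (via fail)
pos 28 'd': at 16
pos 29 'c': at 17
pos 30 'd': at 3 (via fail)  → match P0@[28:30]
pos 31 'a': at 0 (via fail)
pos 32 'a': at 0
pos 33 'e': at 9
pos 34 'd': at 16
pos 35 'c': at 17
pos 36 'c': at 18
pos 37 'a': at 19
pos 38 'e': at 20  → match P4@[33:38]
pos 39 'b': at 21 (via fail)  → match P5@[39:39]
pos 40 'e': at 9 (via fail)
pos 41 'a': at 12
pos 42 'd': at 1 (via fail)
pos 43 'd': at 1 (via fail)
pos 44 'c': at 2
pos 45 'd': at 3  → match P0@[43:45]
pos 46 'e': at 9 (via fail)
pos 47 'd': at 16
pos 48 'c': at 17
pos 49 'c': at 18
pos 50 'a': at 19
pos 51 'e': at 20  → match P4@[46:51]
pos 52 'd': at 16 (via fail)
pos 53 'c': at 17
pos 54 'd': at 3 (via fail)  → match P0@[52:54]
pos 55 'd': at 1 (via fail)
pos 56 'c': at 2
pos 57 'd': at 3  → match P0@[55:57]
pos 58 'c': at 2 (via fail)
pos 59 'b': at 21 (via fail)  → match P5@[59:59]
pos 60 'b': at 21 (via fail)  → match P5@[60:60]
pos 61 'e': at 9 (via fail)
pos 62 'e': at 10
pos 63 'd': at 11  → match P2@[61:63]
pos 64 'a': at 0 (via fail)
pos 65 'd': at 1
pos 66 'e': at 9 (via fail)
pos 67 'b': at 21 (via fail)  → match P5@[67:67]
pos 68 'e': at 9 (via fail)
pos 69 'd': at 16
pos 70 'c': at 17
pos 71 'd': at 3 (via fail)  → match P0@[69:71]
pos 72 'd': at 1 (via fail)
pos 73 'c': at 2
pos 74 'd': at 3  → match P0@[72:74]
pos 75 'c': at 2 (via fail)
pos 76 'c': at 5 (via fail)
pos 77 'b': at 22  → match P5@[77:77]
pos 78 'd': at 23  → match P6@[75:78]
pos 79 'e': at 9 (via fail)

Result: [[10,3],[10,5],[15,3],[15,5],[22,3],[22,5],[23,5],[26,5],[30,0],[38,4],[39,5],[45,0],[51,4],[54,0],[57,0],[59,5],[60,5],[63,2],[67,5],[71,0],[74,0],[77,5],[78,6]]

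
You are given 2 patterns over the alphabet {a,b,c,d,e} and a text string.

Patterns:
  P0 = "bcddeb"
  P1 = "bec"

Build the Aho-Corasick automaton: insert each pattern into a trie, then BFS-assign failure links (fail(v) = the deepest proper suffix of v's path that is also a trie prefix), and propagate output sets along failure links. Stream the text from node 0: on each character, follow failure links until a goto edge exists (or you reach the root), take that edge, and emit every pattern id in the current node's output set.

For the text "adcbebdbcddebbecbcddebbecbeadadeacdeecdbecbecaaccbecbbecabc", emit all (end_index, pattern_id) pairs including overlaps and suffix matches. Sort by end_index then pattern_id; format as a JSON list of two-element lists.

Build:
Trie nodes:
  n0 'ε': b→1
  n1 'b': c→2 e→7
  n2 'bc': d→3
  n3 'bcd': d→4
  n4 'bcdd': e→5
  n5 'bcdde': b→6
  n6 'bcddeb': ·  ←P0
  n7 'be': c→8
  n8 'bec': ·  ←P1

BFS fail/out derivation:
  n1('b'): parent n0 fail=0; on 'b' 0 → fail=0;  out ∅∪∅=∅
  n2('bc'): parent n1 fail=0; on 'c' 0 → fail=0;  out ∅∪∅=∅
  n7('be'): parent n1 fail=0; on 'e' 0 → fail=0;  out ∅∪∅=∅
  n3('bcd'): parent n2 fail=0; on 'd' 0 → fail=0;  out ∅∪∅=∅
  n8('bec'): parent n7 fail=0; on 'c' 0 → fail=0;  out {1}∪∅={1}
  n4('bcdd'): parent n3 fail=0; on 'd' 0 → fail=0;  out ∅∪∅=∅
  n5('bcdde'): parent n4 fail=0; on 'e' 0 → fail=0;  out ∅∪∅=∅
  n6('bcddeb'): parent n5 fail=0; on 'b' 0 → fail=1;  out {0}∪∅={0}

Text stream:
pos 0 'a': at 0
pos 1 'd': at 0
pos 2 'c': at 0
pos 3 'b': at 1
pos 4 'e': at 7
pos 5 'b': at 1 (via fail)
pos 6 'd': at 0 (via fail)
pos 7 'b': at 1
pos 8 'c': at 2
pos 9 'd': at 3
pos 10 'd': at 4
pos 11 'e': at 5
pos 12 'b': at 6  emit P0@[7:12]
pos 13 'b': at 1 (via fail)
pos 14 'e': at 7
pos 15 'c': at 8  emit P1@[13:15]
pos 16 'b': at 1 (via fail)
pos 17 'c': at 2
pos 18 'd': at 3
pos 19 'd': at 4
pos 20 'e': at 5
pos 21 'b': at 6  emit P0@[16:21]
pos 22 'b': at 1 (via fail)
pos 23 'e': at 7
pos 24 'c': at 8  emit P1@[22:24]
pos 25 'b': at 1 (via fail)
pos 26 'e': at 7
pos 27 'a': at 0 (via fail)
pos 28 'd': at 0
pos 29 'a': at 0
pos 30 'd': at 0
pos 31 'e': at 0
pos 32 'a': at 0
pos 33 'c': at 0
pos 34 'd': at 0
pos 35 'e': at 0
pos 36 'e': at 0
pos 37 'c': at 0
pos 38 'd': at 0
pos 39 'b': at 1
pos 40 'e': at 7
pos 41 'c': at 8  emit P1@[39:41]
pos 42 'b': at 1 (via fail)
pos 43 'e': at 7
pos 44 'c': at 8  emit P1@[42:44]
pos 45 'a': at 0 (via fail)
pos 46 'a': at 0
pos 47 'c': at 0
pos 48 'c': at 0
pos 49 'b': at 1
pos 50 'e': at 7
pos 51 'c': at 8  emit P1@[49:51]
pos 52 'b': at 1 (via fail)
pos 53 'b': at 1 (via fail)
pos 54 'e': at 7
pos 55 'c': at 8  emit P1@[53:55]
pos 56 'a': at 0 (via fail)
pos 57 'b': at 1
pos 58 'c': at 2

All matches (sorted): [[12,0],[15,1],[21,0],[24,1],[41,1],[44,1],[51,1],[55,1]]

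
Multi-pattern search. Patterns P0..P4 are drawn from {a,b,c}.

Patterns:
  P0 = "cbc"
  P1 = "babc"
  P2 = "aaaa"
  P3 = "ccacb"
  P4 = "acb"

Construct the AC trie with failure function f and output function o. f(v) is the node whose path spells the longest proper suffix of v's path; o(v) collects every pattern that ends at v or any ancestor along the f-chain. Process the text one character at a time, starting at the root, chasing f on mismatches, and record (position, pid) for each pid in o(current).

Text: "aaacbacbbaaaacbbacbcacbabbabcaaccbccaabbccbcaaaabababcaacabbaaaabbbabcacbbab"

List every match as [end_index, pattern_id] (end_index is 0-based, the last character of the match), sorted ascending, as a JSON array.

Build automaton:
Trie (insert patterns):
  0='ε' goto a→8 b→4 c→1
  1='c' goto b→2 c→12
  2='cb' goto c→3
  3='cbc' goto ·  ←P0
  4='b' goto a→5
  5='ba' goto b→6
  6='bab' goto c→7
  7='babc' goto ·  ←P1
  8='a' goto a→9 c→16
  9='aa' goto a→10
  10='aaa' goto a→11
  11='aaaa' goto ·  ←P2
  12='cc' goto a→13
  13='cca' goto c→14
  14='ccac' goto b→15
  15='ccacb' goto ·  ←P3
  16='ac' goto b→17
  17='acb' goto ·  ←P4

BFS fail/out derivation:
  fail(1) 'c': from fail(0)=0 chase 'c': 0 ⇒ 0;  out=∅∪out(0)=∅
  fail(4) 'b': from fail(0)=0 chase 'b': 0 ⇒ 0;  out=∅∪out(0)=∅
  fail(8) 'a': from fail(0)=0 chase 'a': 0 ⇒ 0;  out=∅∪out(0)=∅
  fail(2) 'cb': from fail(1)=0 chase 'b': 0 ⇒ 4;  out=∅∪out(4)=∅
  fail(5) 'ba': from fail(4)=0 chase 'a': 0 ⇒ 8;  out=∅∪out(8)=∅
  fail(9) 'aa': from fail(8)=0 chase 'a': 0 ⇒ 8;  out=∅∪out(8)=∅
  fail(12) 'cc': from fail(1)=0 chase 'c': 0 ⇒ 1;  out=∅∪out(1)=∅
  fail(16) 'ac': from fail(8)=0 chase 'c': 0 ⇒ 1;  out=∅∪out(1)=∅
  fail(3) 'cbc': from fail(2)=4 chase 'c': 4→0 ⇒ 1;  out={0}∪out(1)={0}
  fail(6) 'bab': from fail(5)=8 chase 'b': 8→0 ⇒ 4;  out=∅∪out(4)=∅
  fail(10) 'aaa': from fail(9)=8 chase 'a': 8 ⇒ 9;  out=∅∪out(9)=∅
  fail(13) 'cca': from fail(12)=1 chase 'a': 1→0 ⇒ 8;  out=∅∪out(8)=∅
  fail(17) 'acb': from fail(16)=1 chase 'b': 1 ⇒ 2;  out={4}∪out(2)={4}
  fail(7) 'babc': from fail(6)=4 chase 'c': 4→0 ⇒ 1;  out={1}∪out(1)={1}
  fail(11) 'aaaa': from fail(10)=9 chase 'a': 9 ⇒ 10;  out={2}∪out(10)={2}
  fail(14) 'ccac': from fail(13)=8 chase 'c': 8 ⇒ 16;  out=∅∪out(16)=∅
  fail(15) 'ccacb': from fail(14)=16 chase 'b': 16 ⇒ 17;  out={3}∪out(17)={3,4}

Run:
[0] read 'a'  n0⇒n8
[1] read 'a'  n8⇒n9
[2] read 'a'  n9⇒n10
[3] read 'c'  n10⇒n16 ·f
[4] read 'b'  n16⇒n17  emit P4@[2:4]
[5] read 'a'  n17⇒n5 ·f
[6] read 'c'  n5⇒n16 ·f
[7] read 'b'  n16⇒n17  emit P4@[5:7]
[8] read 'b'  n17⇒n4 ·f
[9] read 'a'  n4⇒n5
[10] read 'a'  n5⇒n9 ·f
[11] read 'a'  n9⇒n10
[12] read 'a'  n10⇒n11  emit P2@[9:12]
[13] read 'c'  n11⇒n16 ·f
[14] read 'b'  n16⇒n17  emit P4@[12:14]
[15] read 'b'  n17⇒n4 ·f
[16] read 'a'  n4⇒n5
[17] read 'c'  n5⇒n16 ·f
[18] read 'b'  n16⇒n17  emit P4@[16:18]
[19] read 'c'  n17⇒n3 ·f  emit P0@[17:19]
[20] read 'a'  n3⇒n8 ·f
[21] read 'c'  n8⇒n16
[22] read 'b'  n16⇒n17  emit P4@[20:22]
[23] read 'a'  n17⇒n5 ·f
[24] read 'b'  n5⇒n6
[25] read 'b'  n6⇒n4 ·f
[26] read 'a'  n4⇒n5
[27] read 'b'  n5⇒n6
[28] read 'c'  n6⇒n7  emit P1@[25:28]
[29] read 'a'  n7⇒n8 ·f
[30] read 'a'  n8⇒n9
[31] read 'c'  n9⇒n16 ·f
[32] read 'c'  n16⇒n12 ·f
[33] read 'b'  n12⇒n2 ·f
[34] read 'c'  n2⇒n3  emit P0@[32:34]
[35] read 'c'  n3⇒n12 ·f
[36] read 'a'  n12⇒n13
[37] read 'a'  n13⇒n9 ·f
[38] read 'b'  n9⇒n4 ·f
[39] read 'b'  n4⇒n4 ·f
[40] read 'c'  n4⇒n1 ·f
[41] read 'c'  n1⇒n12
[42] read 'b'  n12⇒n2 ·f
[43] read 'c'  n2⇒n3  emit P0@[41:43]
[44] read 'a'  n3⇒n8 ·f
[45] read 'a'  n8⇒n9
[46] read 'a'  n9⇒n10
[47] read 'a'  n10⇒n11  emit P2@[44:47]
[48] read 'b'  n11⇒n4 ·f
[49] read 'a'  n4⇒n5
[50] read 'b'  n5⇒n6
[51] read 'a'  n6⇒n5 ·f
[52] read 'b'  n5⇒n6
[53] read 'c'  n6⇒n7  emit P1@[50:53]
[54] read 'a'  n7⇒n8 ·f
[55] read 'a'  n8⇒n9
[56] read 'c'  n9⇒n16 ·f
[57] read 'a'  n16⇒n8 ·f
[58] read 'b'  n8⇒n4 ·f
[59] read 'b'  n4⇒n4 ·f
[60] read 'a'  n4⇒n5
[61] read 'a'  n5⇒n9 ·f
[62] read 'a'  n9⇒n10
[63] read 'a'  n10⇒n11  emit P2@[60:63]
[64] read 'b'  n11⇒n4 ·f
[65] read 'b'  n4⇒n4 ·f
[66] read 'b'  n4⇒n4 ·f
[67] read 'a'  n4⇒n5
[68] read 'b'  n5⇒n6
[69] read 'c'  n6⇒n7  emit P1@[66:69]
[70] read 'a'  n7⇒n8 ·f
[71] read 'c'  n8⇒n16
[72] read 'b'  n16⇒n17  emit P4@[70:72]
[73] read 'b'  n17⇒n4 ·f
[74] read 'a'  n4⇒n5
[75] read 'b'  n5⇒n6

All matches (sorted): [[4,4],[7,4],[12,2],[14,4],[18,4],[19,0],[22,4],[28,1],[34,0],[43,0],[47,2],[53,1],[63,2],[69,1],[72,4]]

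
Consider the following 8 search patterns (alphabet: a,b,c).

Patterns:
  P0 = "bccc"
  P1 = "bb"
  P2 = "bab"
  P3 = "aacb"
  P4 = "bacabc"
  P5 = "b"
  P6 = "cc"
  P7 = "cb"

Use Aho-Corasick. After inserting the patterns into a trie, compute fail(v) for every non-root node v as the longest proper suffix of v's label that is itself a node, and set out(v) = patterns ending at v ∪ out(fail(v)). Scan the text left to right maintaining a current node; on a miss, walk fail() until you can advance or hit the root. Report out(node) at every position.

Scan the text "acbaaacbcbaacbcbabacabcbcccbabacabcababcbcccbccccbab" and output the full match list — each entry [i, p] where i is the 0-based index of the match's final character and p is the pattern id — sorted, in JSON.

Build:
Trie nodes:
  0='ε' goto a→8 b→1 c→16
  1='b' goto a→6 b→5 c→2  [P5 ends]
  2='bc' goto c→3
  3='bcc' goto c→4
  4='bccc' goto ·  [P0 ends]
  5='bb' goto ·  [P1 ends]
  6='ba' goto b→7 c→12
  7='bab' goto ·  [P2 ends]
  8='a' goto a→9
  9='aa' goto c→10
  10='aac' goto b→11
  11='aacb' goto ·  [P3 ends]
  12='bac' goto a→13
  13='baca' goto b→14
  14='bacab' goto c→15
  15='bacabc' goto ·  [P4 ends]
  16='c' goto b→18 c→17
  17='cc' goto ·  [P6 ends]
  18='cb' goto ·  [P7 ends]

Failure links (BFS by depth):
  fail(1) 'b': from fail(0)=0 chase 'b': 0 ⇒ 0;  out={5}∪out(0)={5}
  fail(8) 'a': from fail(0)=0 chase 'a': 0 ⇒ 0;  out=∅∪out(0)=∅
  fail(16) 'c': from fail(0)=0 chase 'c': 0 ⇒ 0;  out=∅∪out(0)=∅
  fail(2) 'bc': from fail(1)=0 chase 'c': 0 ⇒ 16;  out=∅∪out(16)=∅
  fail(5) 'bb': from fail(1)=0 chase 'b': 0 ⇒ 1;  out={1}∪out(1)={1,5}
  fail(6) 'ba': from fail(1)=0 chase 'a': 0 ⇒ 8;  out=∅∪out(8)=∅
  fail(9) 'aa': from fail(8)=0 chase 'a': 0 ⇒ 8;  out=∅∪out(8)=∅
  fail(17) 'cc': from fail(16)=0 chase 'c': 0 ⇒ 16;  out={6}∪out(16)={6}
  fail(18) 'cb': from fail(16)=0 chase 'b': 0 ⇒ 1;  out={7}∪out(1)={5,7}
  fail(3) 'bcc': from fail(2)=16 chase 'c': 16 ⇒ 17;  out=∅∪out(17)={6}
  fail(7) 'bab': from fail(6)=8 chase 'b': 8→0 ⇒ 1;  out={2}∪out(1)={2,5}
  fail(10) 'aac': from fail(9)=8 chase 'c': 8→0 ⇒ 16;  out=∅∪out(16)=∅
  fail(12) 'bac': from fail(6)=8 chase 'c': 8→0 ⇒ 16;  out=∅∪out(16)=∅
  fail(4) 'bccc': from fail(3)=17 chase 'c': 17→16 ⇒ 17;  out={0}∪out(17)={0,6}
  fail(11) 'aacb': from fail(10)=16 chase 'b': 16 ⇒ 18;  out={3}∪out(18)={3,5,7}
  fail(13) 'baca': from fail(12)=16 chase 'a': 16→0 ⇒ 8;  out=∅∪out(8)=∅
  fail(14) 'bacab': from fail(13)=8 chase 'b': 8→0 ⇒ 1;  out=∅∪out(1)={5}
  fail(15) 'bacabc': from fail(14)=1 chase 'c': 1 ⇒ 2;  out={4}∪out(2)={4}

Scan:
pos 0 'a': at 8
pos 1 'c': at 16 (via fail)
pos 2 'b': at 18  ** P5@[2:2],P7@[1:2]
pos 3 'a': at 6 (via fail)
pos 4 'a': at 9 (via fail)
pos 5 'a': at 9 (via fail)
pos 6 'c': at 10
pos 7 'b': at 11  ** P3@[4:7],P5@[7:7],P7@[6:7]
pos 8 'c': at 2 (via fail)
pos 9 'b': at 18 (via fail)  ** P5@[9:9],P7@[8:9]
pos 10 'a': at 6 (via fail)
pos 11 'a': at 9 (via fail)
pos 12 'c': at 10
pos 13 'b': at 11  ** P3@[10:13],P5@[13:13],P7@[12:13]
pos 14 'c': at 2 (via fail)
pos 15 'b': at 18 (via fail)  ** P5@[15:15],P7@[14:15]
pos 16 'a': at 6 (via fail)
pos 17 'b': at 7  ** P2@[15:17],P5@[17:17]
pos 18 'a': at 6 (via fail)
pos 19 'c': at 12
pos 20 'a': at 13
pos 21 'b': at 14  ** P5@[21:21]
pos 22 'c': at 15  ** P4@[17:22]
pos 23 'b': at 18 (via fail)  ** P5@[23:23],P7@[22:23]
pos 24 'c': at 2 (via fail)
pos 25 'c': at 3  ** P6@[24:25]
pos 26 'c': at 4  ** P0@[23:26],P6@[25:26]
pos 27 'b': at 18 (via fail)  ** P5@[27:27],P7@[26:27]
pos 28 'a': at 6 (via fail)
pos 29 'b': at 7  ** P2@[27:29],P5@[29:29]
pos 30 'a': at 6 (via fail)
pos 31 'c': at 12
pos 32 'a': at 13
pos 33 'b': at 14  ** P5@[33:33]
pos 34 'c': at 15  ** P4@[29:34]
pos 35 'a': at 8 (via fail)
pos 36 'b': at 1 (via fail)  ** P5@[36:36]
pos 37 'a': at 6
pos 38 'b': at 7  ** P2@[36:38],P5@[38:38]
pos 39 'c': at 2 (via fail)
pos 40 'b': at 18 (via fail)  ** P5@[40:40],P7@[39:40]
pos 41 'c': at 2 (via fail)
pos 42 'c': at 3  ** P6@[41:42]
pos 43 'c': at 4  ** P0@[40:43],P6@[42:43]
pos 44 'b': at 18 (via fail)  ** P5@[44:44],P7@[43:44]
pos 45 'c': at 2 (via fail)
pos 46 'c': at 3  ** P6@[45:46]
pos 47 'c': at 4  ** P0@[44:47],P6@[46:47]
pos 48 'c': at 17 (via fail)  ** P6@[47:48]
pos 49 'b': at 18 (via fail)  ** P5@[49:49],P7@[48:49]
pos 50 'a': at 6 (via fail)
pos 51 'b': at 7  ** P2@[49:51],P5@[51:51]

Result: [[2,5],[2,7],[7,3],[7,5],[7,7],[9,5],[9,7],[13,3],[13,5],[13,7],[15,5],[15,7],[17,2],[17,5],[21,5],[22,4],[23,5],[23,7],[25,6],[26,0],[26,6],[27,5],[27,7],[29,2],[29,5],[33,5],[34,4],[36,5],[38,2],[38,5],[40,5],[40,7],[42,6],[43,0],[43,6],[44,5],[44,7],[46,6],[47,0],[47,6],[48,6],[49,5],[49,7],[51,2],[51,5]]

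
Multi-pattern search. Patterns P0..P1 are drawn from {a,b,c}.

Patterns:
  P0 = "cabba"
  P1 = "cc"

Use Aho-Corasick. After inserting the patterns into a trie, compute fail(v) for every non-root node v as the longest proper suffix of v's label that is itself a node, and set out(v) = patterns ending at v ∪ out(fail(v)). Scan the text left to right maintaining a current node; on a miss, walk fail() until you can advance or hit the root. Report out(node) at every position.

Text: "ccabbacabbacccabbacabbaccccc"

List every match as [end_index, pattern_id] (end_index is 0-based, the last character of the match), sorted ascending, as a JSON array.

Construct AC machine:
Trie nodes:
  0='ε' goto c→1
  1='c' goto a→2 c→6
  2='ca' goto b→3
  3='cab' goto b→4
  4='cabb' goto a→5
  5='cabba' goto ·  [P0 ends]
  6='cc' goto ·  [P1 ends]

Failure links (BFS by depth):
  fail(1) 'c': from fail(0)=0 chase 'c': 0 ⇒ 0;  out=∅∪out(0)=∅
  fail(2) 'ca': from fail(1)=0 chase 'a': 0 ⇒ 0;  out=∅∪out(0)=∅
  fail(6) 'cc': from fail(1)=0 chase 'c': 0 ⇒ 1;  out={1}∪out(1)={1}
  fail(3) 'cab': from fail(2)=0 chase 'b': 0 ⇒ 0;  out=∅∪out(0)=∅
  fail(4) 'cabb': from fail(3)=0 chase 'b': 0 ⇒ 0;  out=∅∪out(0)=∅
  fail(5) 'cabba': from fail(4)=0 chase 'a': 0 ⇒ 0;  out={0}∪out(0)={0}

Scan:
pos 0 'c': at 1
pos 1 'c': at 6  ** P1@[0:1]
pos 2 'a': at 2 (fail-walked)
pos 3 'b': at 3
pos 4 'b': at 4
pos 5 'a': at 5  ** P0@[1:5]
pos 6 'c': at 1 (fail-walked)
pos 7 'a': at 2
pos 8 'b': at 3
pos 9 'b': at 4
pos 10 'a': at 5  ** P0@[6:10]
pos 11 'c': at 1 (fail-walked)
pos 12 'c': at 6  ** P1@[11:12]
pos 13 'c': at 6 (fail-walked)  ** P1@[12:13]
pos 14 'a': at 2 (fail-walked)
pos 15 'b': at 3
pos 16 'b': at 4
pos 17 'a': at 5  ** P0@[13:17]
pos 18 'c': at 1 (fail-walked)
pos 19 'a': at 2
pos 20 'b': at 3
pos 21 'b': at 4
pos 22 'a': at 5  ** P0@[18:22]
pos 23 'c': at 1 (fail-walked)
pos 24 'c': at 6  ** P1@[23:24]
pos 25 'c': at 6 (fail-walked)  ** P1@[24:25]
pos 26 'c': at 6 (fail-walked)  ** P1@[25:26]
pos 27 'c': at 6 (fail-walked)  ** P1@[26:27]

Matches: [[1,1],[5,0],[10,0],[12,1],[13,1],[17,0],[22,0],[24,1],[25,1],[26,1],[27,1]]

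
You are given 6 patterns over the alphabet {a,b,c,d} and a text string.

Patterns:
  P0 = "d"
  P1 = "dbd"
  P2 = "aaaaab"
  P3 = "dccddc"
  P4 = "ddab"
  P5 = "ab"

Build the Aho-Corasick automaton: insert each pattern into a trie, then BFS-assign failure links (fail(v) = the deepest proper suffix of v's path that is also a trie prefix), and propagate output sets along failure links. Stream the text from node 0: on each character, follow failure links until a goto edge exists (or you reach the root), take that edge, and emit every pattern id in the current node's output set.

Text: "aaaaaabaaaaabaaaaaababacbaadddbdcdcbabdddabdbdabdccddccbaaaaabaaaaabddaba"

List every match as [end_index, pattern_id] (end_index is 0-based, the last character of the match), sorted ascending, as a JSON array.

Build automaton:
Trie nodes:
  0='ε' goto a→4 d→1
  1='d' goto b→2 c→10 d→15  [P0 ends]
  2='db' goto d→3
  3='dbd' goto ·  [P1 ends]
  4='a' goto a→5 b→18
  5='aa' goto a→6
  6='aaa' goto a→7
  7='aaaa' goto a→8
  8='aaaaa' goto b→9
  9='aaaaab' goto ·  [P2 ends]
  10='dc' goto c→11
  11='dcc' goto d→12
  12='dccd' goto d→13
  13='dccdd' goto c→14
  14='dccddc' goto ·  [P3 ends]
  15='dd' goto a→16
  16='dda' goto b→17
  17='ddab' goto ·  [P4 ends]
  18='ab' goto ·  [P5 ends]

BFS fail/out derivation:
  n1('d'): parent n0 fail=0; on 'd' 0 → fail=0;  out {0}∪∅={0}
  n4('a'): parent n0 fail=0; on 'a' 0 → fail=0;  out ∅∪∅=∅
  n2('db'): parent n1 fail=0; on 'b' 0 → fail=0;  out ∅∪∅=∅
  n5('aa'): parent n4 fail=0; on 'a' 0 → fail=4;  out ∅∪∅=∅
  n10('dc'): parent n1 fail=0; on 'c' 0 → fail=0;  out ∅∪∅=∅
  n15('dd'): parent n1 fail=0; on 'd' 0 → fail=1;  out ∅∪{0}={0}
  n18('ab'): parent n4 fail=0; on 'b' 0 → fail=0;  out {5}∪∅={5}
  n3('dbd'): parent n2 fail=0; on 'd' 0 → fail=1;  out {1}∪{0}={0,1}
  n6('aaa'): parent n5 fail=4; on 'a' 4 → fail=5;  out ∅∪∅=∅
  n11('dcc'): parent n10 fail=0; on 'c' 0 → fail=0;  out ∅∪∅=∅
  n16('dda'): parent n15 fail=1; on 'a' 1→0 → fail=4;  out ∅∪∅=∅
  n7('aaaa'): parent n6 fail=5; on 'a' 5 → fail=6;  out ∅∪∅=∅
  n12('dccd'): parent n11 fail=0; on 'd' 0 → fail=1;  out ∅∪{0}={0}
  n17('ddab'): parent n16 fail=4; on 'b' 4 → fail=18;  out {4}∪{5}={4,5}
  n8('aaaaa'): parent n7 fail=6; on 'a' 6 → fail=7;  out ∅∪∅=∅
  n13('dccdd'): parent n12 fail=1; on 'd' 1 → fail=15;  out ∅∪{0}={0}
  n9('aaaaab'): parent n8 fail=7; on 'b' 7→6→5→4 → fail=18;  out {2}∪{5}={2,5}
  n14('dccddc'): parent n13 fail=15; on 'c' 15→1 → fail=10;  out {3}∪∅={3}

Scan:
[0] read 'a'  n0⇒n4
[1] read 'a'  n4⇒n5
[2] read 'a'  n5⇒n6
[3] read 'a'  n6⇒n7
[4] read 'a'  n7⇒n8
[5] read 'a'  n8⇒n8 (via fail)
[6] read 'b'  n8⇒n9  emit P2@[1:6],P5@[5:6]
[7] read 'a'  n9⇒n4 (via fail)
[8] read 'a'  n4⇒n5
[9] read 'a'  n5⇒n6
[10] read 'a'  n6⇒n7
[11] read 'a'  n7⇒n8
[12] read 'b'  n8⇒n9  emit P2@[7:12],P5@[11:12]
[13] read 'a'  n9⇒n4 (via fail)
[14] read 'a'  n4⇒n5
[15] read 'a'  n5⇒n6
[16] read 'a'  n6⇒n7
[17] read 'a'  n7⇒n8
[18] read 'a'  n8⇒n8 (via fail)
[19] read 'b'  n8⇒n9  emit P2@[14:19],P5@[18:19]
[20] read 'a'  n9⇒n4 (via fail)
[21] read 'b'  n4⇒n18  emit P5@[20:21]
[22] read 'a'  n18⇒n4 (via fail)
[23] read 'c'  n4⇒n0 (via fail)
[24] read 'b'  n0⇒n0
[25] read 'a'  n0⇒n4
[26] read 'a'  n4⇒n5
[27] read 'd'  n5⇒n1 (via fail)  emit P0@[27:27]
[28] read 'd'  n1⇒n15  emit P0@[28:28]
[29] read 'd'  n15⇒n15 (via fail)  emit P0@[29:29]
[30] read 'b'  n15⇒n2 (via fail)
[31] read 'd'  n2⇒n3  emit P0@[31:31],P1@[29:31]
[32] read 'c'  n3⇒n10 (via fail)
[33] read 'd'  n10⇒n1 (via fail)  emit P0@[33:33]
[34] read 'c'  n1⇒n10
[35] read 'b'  n10⇒n0 (via fail)
[36] read 'a'  n0⇒n4
[37] read 'b'  n4⇒n18  emit P5@[36:37]
[38] read 'd'  n18⇒n1 (via fail)  emit P0@[38:38]
[39] read 'd'  n1⇒n15  emit P0@[39:39]
[40] read 'd'  n15⇒n15 (via fail)  emit P0@[40:40]
[41] read 'a'  n15⇒n16
[42] read 'b'  n16⇒n17  emit P4@[39:42],P5@[41:42]
[43] read 'd'  n17⇒n1 (via fail)  emit P0@[43:43]
[44] read 'b'  n1⇒n2
[45] read 'd'  n2⇒n3  emit P0@[45:45],P1@[43:45]
[46] read 'a'  n3⇒n4 (via fail)
[47] read 'b'  n4⇒n18  emit P5@[46:47]
[48] read 'd'  n18⇒n1 (via fail)  emit P0@[48:48]
[49] read 'c'  n1⇒n10
[50] read 'c'  n10⇒n11
[51] read 'd'  n11⇒n12  emit P0@[51:51]
[52] read 'd'  n12⇒n13  emit P0@[52:52]
[53] read 'c'  n13⇒n14  emit P3@[48:53]
[54] read 'c'  n14⇒n11 (via fail)
[55] read 'b'  n11⇒n0 (via fail)
[56] read 'a'  n0⇒n4
[57] read 'a'  n4⇒n5
[58] read 'a'  n5⇒n6
[59] read 'a'  n6⇒n7
[60] read 'a'  n7⇒n8
[61] read 'b'  n8⇒n9  emit P2@[56:61],P5@[60:61]
[62] read 'a'  n9⇒n4 (via fail)
[63] read 'a'  n4⇒n5
[64] read 'a'  n5⇒n6
[65] read 'a'  n6⇒n7
[66] read 'a'  n7⇒n8
[67] read 'b'  n8⇒n9  emit P2@[62:67],P5@[66:67]
[68] read 'd'  n9⇒n1 (via fail)  emit P0@[68:68]
[69] read 'd'  n1⇒n15  emit P0@[69:69]
[70] read 'a'  n15⇒n16
[71] read 'b'  n16⇒n17  emit P4@[68:71],P5@[70:71]
[72] read 'a'  n17⇒n4 (via fail)

Result: [[6,2],[6,5],[12,2],[12,5],[19,2],[19,5],[21,5],[27,0],[28,0],[29,0],[31,0],[31,1],[33,0],[37,5],[38,0],[39,0],[40,0],[42,4],[42,5],[43,0],[45,0],[45,1],[47,5],[48,0],[51,0],[52,0],[53,3],[61,2],[61,5],[67,2],[67,5],[68,0],[69,0],[71,4],[71,5]]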